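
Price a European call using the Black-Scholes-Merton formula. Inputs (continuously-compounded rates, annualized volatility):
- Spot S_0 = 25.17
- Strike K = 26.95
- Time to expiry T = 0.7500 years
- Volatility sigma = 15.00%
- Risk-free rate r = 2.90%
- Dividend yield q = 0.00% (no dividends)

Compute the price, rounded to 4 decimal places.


Answer: Price = 0.8192

Derivation:
d1 = (ln(S/K) + (r - q + 0.5*sigma^2) * T) / (sigma * sqrt(T)) = -0.29362486
d2 = d1 - sigma * sqrt(T) = -0.42352867
exp(-rT) = 0.97848483; exp(-qT) = 1.00000000
C = S_0 * exp(-qT) * N(d1) - K * exp(-rT) * N(d2)
N(d1) = 0.38452229; N(d2) = 0.33595479
C = 25.1700 * 1.00000000 * 0.38452229 - 26.9500 * 0.97848483 * 0.33595479 = 0.8192


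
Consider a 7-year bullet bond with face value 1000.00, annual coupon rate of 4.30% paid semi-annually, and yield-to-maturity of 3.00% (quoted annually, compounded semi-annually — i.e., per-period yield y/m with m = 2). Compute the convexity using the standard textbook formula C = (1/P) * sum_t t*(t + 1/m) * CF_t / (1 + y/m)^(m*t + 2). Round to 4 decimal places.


Coupon per period c = face * coupon_rate / m = 21.500000
Periods per year m = 2; per-period yield y/m = 0.015000
Number of cashflows N = 14
Cashflows (t years, CF_t, discount factor 1/(1+y/m)^(m*t), PV):
  t = 0.5000: CF_t = 21.500000, DF = 0.985222, PV = 21.182266
  t = 1.0000: CF_t = 21.500000, DF = 0.970662, PV = 20.869228
  t = 1.5000: CF_t = 21.500000, DF = 0.956317, PV = 20.560815
  t = 2.0000: CF_t = 21.500000, DF = 0.942184, PV = 20.256961
  t = 2.5000: CF_t = 21.500000, DF = 0.928260, PV = 19.957597
  t = 3.0000: CF_t = 21.500000, DF = 0.914542, PV = 19.662657
  t = 3.5000: CF_t = 21.500000, DF = 0.901027, PV = 19.372076
  t = 4.0000: CF_t = 21.500000, DF = 0.887711, PV = 19.085789
  t = 4.5000: CF_t = 21.500000, DF = 0.874592, PV = 18.803733
  t = 5.0000: CF_t = 21.500000, DF = 0.861667, PV = 18.525845
  t = 5.5000: CF_t = 21.500000, DF = 0.848933, PV = 18.252065
  t = 6.0000: CF_t = 21.500000, DF = 0.836387, PV = 17.982330
  t = 6.5000: CF_t = 21.500000, DF = 0.824027, PV = 17.716581
  t = 7.0000: CF_t = 1021.500000, DF = 0.811849, PV = 829.304037
Price P = sum_t PV_t = 1081.531980
Convexity numerator sum_t t*(t + 1/m) * CF_t / (1+y/m)^(m*t + 2):
  t = 0.5000: term = 10.280408
  t = 1.0000: term = 30.385441
  t = 1.5000: term = 59.872791
  t = 2.0000: term = 98.313286
  t = 2.5000: term = 145.290570
  t = 3.0000: term = 200.400786
  t = 3.5000: term = 263.252264
  t = 4.0000: term = 333.465219
  t = 4.5000: term = 410.671452
  t = 5.0000: term = 494.514063
  t = 5.5000: term = 584.647168
  t = 6.0000: term = 680.735619
  t = 6.5000: term = 782.454735
  t = 7.0000: term = 42261.119600
Convexity = (1/P) * sum = 46355.403402 / 1081.531980 = 42.860872

Answer: Convexity = 42.8609


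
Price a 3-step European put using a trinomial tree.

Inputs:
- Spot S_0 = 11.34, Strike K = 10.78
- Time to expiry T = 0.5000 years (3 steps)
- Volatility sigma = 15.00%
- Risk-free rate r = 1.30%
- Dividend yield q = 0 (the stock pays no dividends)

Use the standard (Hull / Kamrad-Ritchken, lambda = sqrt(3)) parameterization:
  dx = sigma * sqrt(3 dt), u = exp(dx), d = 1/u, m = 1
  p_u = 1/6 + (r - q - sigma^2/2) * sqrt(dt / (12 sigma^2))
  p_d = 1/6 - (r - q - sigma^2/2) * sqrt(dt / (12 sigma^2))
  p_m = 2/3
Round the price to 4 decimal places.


dt = T/N = 0.166667; dx = sigma*sqrt(3*dt) = 0.106066
u = exp(dx) = 1.111895; d = 1/u = 0.899365
p_u = 0.168042, p_m = 0.666667, p_d = 0.165292
Discount per step: exp(-r*dt) = 0.997836
Stock lattice S(k, j) with j the centered position index:
  k=0: S(0,+0) = 11.3400
  k=1: S(1,-1) = 10.1988; S(1,+0) = 11.3400; S(1,+1) = 12.6089
  k=2: S(2,-2) = 9.1724; S(2,-1) = 10.1988; S(2,+0) = 11.3400; S(2,+1) = 12.6089; S(2,+2) = 14.0198
  k=3: S(3,-3) = 8.2494; S(3,-2) = 9.1724; S(3,-1) = 10.1988; S(3,+0) = 11.3400; S(3,+1) = 12.6089; S(3,+2) = 14.0198; S(3,+3) = 15.5885
Terminal payoffs V(N, j) = max(K - S_T, 0):
  V(3,-3) = 2.530618; V(3,-2) = 1.607551; V(3,-1) = 0.581198; V(3,+0) = 0.000000; V(3,+1) = 0.000000; V(3,+2) = 0.000000; V(3,+3) = 0.000000
Backward induction: V(k, j) = exp(-r*dt) * [p_u * V(k+1, j+1) + p_m * V(k+1, j) + p_d * V(k+1, j-1)]
  V(2,-2) = exp(-r*dt) * [p_u*0.581198 + p_m*1.607551 + p_d*2.530618] = 1.584221
  V(2,-1) = exp(-r*dt) * [p_u*0.000000 + p_m*0.581198 + p_d*1.607551] = 0.651766
  V(2,+0) = exp(-r*dt) * [p_u*0.000000 + p_m*0.000000 + p_d*0.581198] = 0.095859
  V(2,+1) = exp(-r*dt) * [p_u*0.000000 + p_m*0.000000 + p_d*0.000000] = 0.000000
  V(2,+2) = exp(-r*dt) * [p_u*0.000000 + p_m*0.000000 + p_d*0.000000] = 0.000000
  V(1,-1) = exp(-r*dt) * [p_u*0.095859 + p_m*0.651766 + p_d*1.584221] = 0.710936
  V(1,+0) = exp(-r*dt) * [p_u*0.000000 + p_m*0.095859 + p_d*0.651766] = 0.171266
  V(1,+1) = exp(-r*dt) * [p_u*0.000000 + p_m*0.000000 + p_d*0.095859] = 0.015810
  V(0,+0) = exp(-r*dt) * [p_u*0.015810 + p_m*0.171266 + p_d*0.710936] = 0.233839

Answer: Price = V(0,0) = 0.2338


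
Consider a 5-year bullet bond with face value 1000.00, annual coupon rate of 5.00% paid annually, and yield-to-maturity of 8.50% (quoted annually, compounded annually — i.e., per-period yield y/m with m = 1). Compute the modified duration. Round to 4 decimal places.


Answer: Modified duration = 4.1527

Derivation:
Coupon per period c = face * coupon_rate / m = 50.000000
Periods per year m = 1; per-period yield y/m = 0.085000
Number of cashflows N = 5
Cashflows (t years, CF_t, discount factor 1/(1+y/m)^(m*t), PV):
  t = 1.0000: CF_t = 50.000000, DF = 0.921659, PV = 46.082949
  t = 2.0000: CF_t = 50.000000, DF = 0.849455, PV = 42.472764
  t = 3.0000: CF_t = 50.000000, DF = 0.782908, PV = 39.145405
  t = 4.0000: CF_t = 50.000000, DF = 0.721574, PV = 36.078714
  t = 5.0000: CF_t = 1050.000000, DF = 0.665045, PV = 698.297694
Price P = sum_t PV_t = 862.077527
First compute Macaulay numerator sum_t t * PV_t:
  t * PV_t at t = 1.0000: 46.082949
  t * PV_t at t = 2.0000: 84.945529
  t * PV_t at t = 3.0000: 117.436215
  t * PV_t at t = 4.0000: 144.314857
  t * PV_t at t = 5.0000: 3491.488472
Macaulay duration D = 3884.268022 / 862.077527 = 4.505706
Modified duration = D / (1 + y/m) = 4.505706 / (1 + 0.085000) = 4.152725


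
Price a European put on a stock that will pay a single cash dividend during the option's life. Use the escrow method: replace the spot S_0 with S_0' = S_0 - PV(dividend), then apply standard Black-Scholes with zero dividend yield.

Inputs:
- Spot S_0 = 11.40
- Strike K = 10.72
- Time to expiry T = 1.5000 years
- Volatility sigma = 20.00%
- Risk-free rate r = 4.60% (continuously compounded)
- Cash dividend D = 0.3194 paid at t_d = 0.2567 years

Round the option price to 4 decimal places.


Answer: Price = 0.5764

Derivation:
PV(D) = D * exp(-r * t_d) = 0.3194 * 0.98826124 = 0.31565064
S_0' = S_0 - PV(D) = 11.4000 - 0.31565064 = 11.08434936
d1 = (ln(S_0'/K) + (r + sigma^2/2)*T) / (sigma*sqrt(T)) = 0.54061459
d2 = d1 - sigma*sqrt(T) = 0.29566562
exp(-rT) = 0.93332668
N(-d1) = 0.29438663; N(-d2) = 0.38374273
P = K * exp(-rT) * N(-d2) - S_0' * N(-d1) = 10.7200 * 0.93332668 * 0.38374273 - 11.08434936 * 0.29438663 = 0.5764


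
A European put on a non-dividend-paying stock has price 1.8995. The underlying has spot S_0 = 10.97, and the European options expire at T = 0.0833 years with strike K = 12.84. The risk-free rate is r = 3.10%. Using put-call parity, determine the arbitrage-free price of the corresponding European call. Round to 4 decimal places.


Put-call parity: C - P = S_0 * exp(-qT) - K * exp(-rT).
S_0 * exp(-qT) = 10.9700 * 1.00000000 = 10.97000000
K * exp(-rT) = 12.8400 * 0.99742103 = 12.80688604
C = P + S*exp(-qT) - K*exp(-rT)
C = 1.8995 + 10.97000000 - 12.80688604 = 0.0626

Answer: Call price = 0.0626


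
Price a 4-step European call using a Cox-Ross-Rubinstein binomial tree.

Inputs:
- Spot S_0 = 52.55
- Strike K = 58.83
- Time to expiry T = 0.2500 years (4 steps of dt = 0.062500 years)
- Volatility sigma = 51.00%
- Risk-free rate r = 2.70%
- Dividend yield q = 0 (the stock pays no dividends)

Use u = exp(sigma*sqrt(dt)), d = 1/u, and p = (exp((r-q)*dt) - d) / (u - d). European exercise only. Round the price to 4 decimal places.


dt = T/N = 0.062500
u = exp(sigma*sqrt(dt)) = 1.135985; d = 1/u = 0.880293
p = (exp((r-q)*dt) - d) / (u - d) = 0.474773
Discount per step: exp(-r*dt) = 0.998314
Stock lattice S(k, i) with i counting down-moves:
  k=0: S(0,0) = 52.5500
  k=1: S(1,0) = 59.6960; S(1,1) = 46.2594
  k=2: S(2,0) = 67.8138; S(2,1) = 52.5500; S(2,2) = 40.7219
  k=3: S(3,0) = 77.0354; S(3,1) = 59.6960; S(3,2) = 46.2594; S(3,3) = 35.8472
  k=4: S(4,0) = 87.5111; S(4,1) = 67.8138; S(4,2) = 52.5500; S(4,3) = 40.7219; S(4,4) = 31.5560
Terminal payoffs V(N, i) = max(S_T - K, 0):
  V(4,0) = 28.681052; V(4,1) = 8.983758; V(4,2) = 0.000000; V(4,3) = 0.000000; V(4,4) = 0.000000
Backward induction: V(k, i) = exp(-r*dt) * [p * V(k+1, i) + (1-p) * V(k+1, i+1)].
  V(3,0) = exp(-r*dt) * [p*28.681052 + (1-p)*8.983758] = 18.304595
  V(3,1) = exp(-r*dt) * [p*8.983758 + (1-p)*0.000000] = 4.258058
  V(3,2) = exp(-r*dt) * [p*0.000000 + (1-p)*0.000000] = 0.000000
  V(3,3) = exp(-r*dt) * [p*0.000000 + (1-p)*0.000000] = 0.000000
  V(2,0) = exp(-r*dt) * [p*18.304595 + (1-p)*4.258058] = 10.908557
  V(2,1) = exp(-r*dt) * [p*4.258058 + (1-p)*0.000000] = 2.018204
  V(2,2) = exp(-r*dt) * [p*0.000000 + (1-p)*0.000000] = 0.000000
  V(1,0) = exp(-r*dt) * [p*10.908557 + (1-p)*2.018204] = 6.228588
  V(1,1) = exp(-r*dt) * [p*2.018204 + (1-p)*0.000000] = 0.956574
  V(0,0) = exp(-r*dt) * [p*6.228588 + (1-p)*0.956574] = 3.453753

Answer: Price = V(0,0) = 3.4538


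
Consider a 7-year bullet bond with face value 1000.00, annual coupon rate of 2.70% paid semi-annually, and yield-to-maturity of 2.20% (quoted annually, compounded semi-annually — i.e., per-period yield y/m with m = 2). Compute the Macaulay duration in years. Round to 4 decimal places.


Answer: Macaulay duration = 6.4363 years

Derivation:
Coupon per period c = face * coupon_rate / m = 13.500000
Periods per year m = 2; per-period yield y/m = 0.011000
Number of cashflows N = 14
Cashflows (t years, CF_t, discount factor 1/(1+y/m)^(m*t), PV):
  t = 0.5000: CF_t = 13.500000, DF = 0.989120, PV = 13.353116
  t = 1.0000: CF_t = 13.500000, DF = 0.978358, PV = 13.207830
  t = 1.5000: CF_t = 13.500000, DF = 0.967713, PV = 13.064124
  t = 2.0000: CF_t = 13.500000, DF = 0.957184, PV = 12.921982
  t = 2.5000: CF_t = 13.500000, DF = 0.946769, PV = 12.781387
  t = 3.0000: CF_t = 13.500000, DF = 0.936468, PV = 12.642322
  t = 3.5000: CF_t = 13.500000, DF = 0.926279, PV = 12.504769
  t = 4.0000: CF_t = 13.500000, DF = 0.916201, PV = 12.368713
  t = 4.5000: CF_t = 13.500000, DF = 0.906232, PV = 12.234138
  t = 5.0000: CF_t = 13.500000, DF = 0.896372, PV = 12.101027
  t = 5.5000: CF_t = 13.500000, DF = 0.886620, PV = 11.969364
  t = 6.0000: CF_t = 13.500000, DF = 0.876973, PV = 11.839133
  t = 6.5000: CF_t = 13.500000, DF = 0.867431, PV = 11.710320
  t = 7.0000: CF_t = 1013.500000, DF = 0.857993, PV = 869.576060
Price P = sum_t PV_t = 1032.274284
Macaulay numerator sum_t t * PV_t:
  t * PV_t at t = 0.5000: 6.676558
  t * PV_t at t = 1.0000: 13.207830
  t * PV_t at t = 1.5000: 19.596186
  t * PV_t at t = 2.0000: 25.843965
  t * PV_t at t = 2.5000: 31.953468
  t * PV_t at t = 3.0000: 37.926965
  t * PV_t at t = 3.5000: 43.766692
  t * PV_t at t = 4.0000: 49.474853
  t * PV_t at t = 4.5000: 55.053620
  t * PV_t at t = 5.0000: 60.505133
  t * PV_t at t = 5.5000: 65.831499
  t * PV_t at t = 6.0000: 71.034798
  t * PV_t at t = 6.5000: 76.117077
  t * PV_t at t = 7.0000: 6087.032419
Macaulay duration D = (sum_t t * PV_t) / P = 6644.021063 / 1032.274284 = 6.436294


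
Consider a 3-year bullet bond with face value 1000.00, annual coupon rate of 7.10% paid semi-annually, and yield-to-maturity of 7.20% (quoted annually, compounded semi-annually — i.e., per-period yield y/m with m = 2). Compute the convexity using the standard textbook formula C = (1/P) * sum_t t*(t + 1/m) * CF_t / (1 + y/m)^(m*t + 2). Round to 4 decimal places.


Coupon per period c = face * coupon_rate / m = 35.500000
Periods per year m = 2; per-period yield y/m = 0.036000
Number of cashflows N = 6
Cashflows (t years, CF_t, discount factor 1/(1+y/m)^(m*t), PV):
  t = 0.5000: CF_t = 35.500000, DF = 0.965251, PV = 34.266409
  t = 1.0000: CF_t = 35.500000, DF = 0.931709, PV = 33.075685
  t = 1.5000: CF_t = 35.500000, DF = 0.899333, PV = 31.926337
  t = 2.0000: CF_t = 35.500000, DF = 0.868082, PV = 30.816927
  t = 2.5000: CF_t = 35.500000, DF = 0.837917, PV = 29.746069
  t = 3.0000: CF_t = 1035.500000, DF = 0.808801, PV = 837.513027
Price P = sum_t PV_t = 997.344453
Convexity numerator sum_t t*(t + 1/m) * CF_t / (1+y/m)^(m*t + 2):
  t = 0.5000: term = 15.963168
  t = 1.0000: term = 46.225391
  t = 1.5000: term = 89.238206
  t = 2.0000: term = 143.562107
  t = 2.5000: term = 207.860194
  t = 3.0000: term = 8193.347203
Convexity = (1/P) * sum = 8696.196270 / 997.344453 = 8.719351

Answer: Convexity = 8.7194


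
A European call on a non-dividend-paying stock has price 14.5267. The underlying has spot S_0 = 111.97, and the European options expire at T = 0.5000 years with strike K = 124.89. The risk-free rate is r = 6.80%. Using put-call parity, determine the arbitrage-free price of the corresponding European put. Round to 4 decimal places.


Put-call parity: C - P = S_0 * exp(-qT) - K * exp(-rT).
S_0 * exp(-qT) = 111.9700 * 1.00000000 = 111.97000000
K * exp(-rT) = 124.8900 * 0.96657150 = 120.71511521
P = C - S*exp(-qT) + K*exp(-rT)
P = 14.5267 - 111.97000000 + 120.71511521 = 23.2718

Answer: Put price = 23.2718


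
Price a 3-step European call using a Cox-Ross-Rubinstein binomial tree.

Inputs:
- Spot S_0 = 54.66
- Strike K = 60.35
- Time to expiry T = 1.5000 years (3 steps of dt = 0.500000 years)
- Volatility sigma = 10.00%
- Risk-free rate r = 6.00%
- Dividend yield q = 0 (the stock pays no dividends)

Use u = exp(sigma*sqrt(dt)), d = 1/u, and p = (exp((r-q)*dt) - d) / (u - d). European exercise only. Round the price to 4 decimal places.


dt = T/N = 0.500000
u = exp(sigma*sqrt(dt)) = 1.073271; d = 1/u = 0.931731
p = (exp((r-q)*dt) - d) / (u - d) = 0.697496
Discount per step: exp(-r*dt) = 0.970446
Stock lattice S(k, i) with i counting down-moves:
  k=0: S(0,0) = 54.6600
  k=1: S(1,0) = 58.6650; S(1,1) = 50.9284
  k=2: S(2,0) = 62.9634; S(2,1) = 54.6600; S(2,2) = 47.4516
  k=3: S(3,0) = 67.5768; S(3,1) = 58.6650; S(3,2) = 50.9284; S(3,3) = 44.2122
Terminal payoffs V(N, i) = max(S_T - K, 0):
  V(3,0) = 7.226765; V(3,1) = 0.000000; V(3,2) = 0.000000; V(3,3) = 0.000000
Backward induction: V(k, i) = exp(-r*dt) * [p * V(k+1, i) + (1-p) * V(k+1, i+1)].
  V(2,0) = exp(-r*dt) * [p*7.226765 + (1-p)*0.000000] = 4.891669
  V(2,1) = exp(-r*dt) * [p*0.000000 + (1-p)*0.000000] = 0.000000
  V(2,2) = exp(-r*dt) * [p*0.000000 + (1-p)*0.000000] = 0.000000
  V(1,0) = exp(-r*dt) * [p*4.891669 + (1-p)*0.000000] = 3.311084
  V(1,1) = exp(-r*dt) * [p*0.000000 + (1-p)*0.000000] = 0.000000
  V(0,0) = exp(-r*dt) * [p*3.311084 + (1-p)*0.000000] = 2.241214

Answer: Price = V(0,0) = 2.2412


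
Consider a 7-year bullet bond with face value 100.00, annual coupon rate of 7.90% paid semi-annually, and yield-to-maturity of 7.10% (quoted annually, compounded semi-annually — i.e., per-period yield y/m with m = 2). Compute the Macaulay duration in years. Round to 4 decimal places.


Answer: Macaulay duration = 5.5448 years

Derivation:
Coupon per period c = face * coupon_rate / m = 3.950000
Periods per year m = 2; per-period yield y/m = 0.035500
Number of cashflows N = 14
Cashflows (t years, CF_t, discount factor 1/(1+y/m)^(m*t), PV):
  t = 0.5000: CF_t = 3.950000, DF = 0.965717, PV = 3.814582
  t = 1.0000: CF_t = 3.950000, DF = 0.932609, PV = 3.683807
  t = 1.5000: CF_t = 3.950000, DF = 0.900637, PV = 3.557515
  t = 2.0000: CF_t = 3.950000, DF = 0.869760, PV = 3.435553
  t = 2.5000: CF_t = 3.950000, DF = 0.839942, PV = 3.317772
  t = 3.0000: CF_t = 3.950000, DF = 0.811147, PV = 3.204029
  t = 3.5000: CF_t = 3.950000, DF = 0.783338, PV = 3.094186
  t = 4.0000: CF_t = 3.950000, DF = 0.756483, PV = 2.988108
  t = 4.5000: CF_t = 3.950000, DF = 0.730549, PV = 2.885667
  t = 5.0000: CF_t = 3.950000, DF = 0.705503, PV = 2.786738
  t = 5.5000: CF_t = 3.950000, DF = 0.681316, PV = 2.691200
  t = 6.0000: CF_t = 3.950000, DF = 0.657959, PV = 2.598938
  t = 6.5000: CF_t = 3.950000, DF = 0.635402, PV = 2.509838
  t = 7.0000: CF_t = 103.950000, DF = 0.613619, PV = 63.785659
Price P = sum_t PV_t = 104.353593
Macaulay numerator sum_t t * PV_t:
  t * PV_t at t = 0.5000: 1.907291
  t * PV_t at t = 1.0000: 3.683807
  t * PV_t at t = 1.5000: 5.336273
  t * PV_t at t = 2.0000: 6.871106
  t * PV_t at t = 2.5000: 8.294431
  t * PV_t at t = 3.0000: 9.612088
  t * PV_t at t = 3.5000: 10.829650
  t * PV_t at t = 4.0000: 11.952431
  t * PV_t at t = 4.5000: 12.985500
  t * PV_t at t = 5.0000: 13.933688
  t * PV_t at t = 5.5000: 14.801600
  t * PV_t at t = 6.0000: 15.593626
  t * PV_t at t = 6.5000: 16.313949
  t * PV_t at t = 7.0000: 446.499615
Macaulay duration D = (sum_t t * PV_t) / P = 578.615055 / 104.353593 = 5.544755


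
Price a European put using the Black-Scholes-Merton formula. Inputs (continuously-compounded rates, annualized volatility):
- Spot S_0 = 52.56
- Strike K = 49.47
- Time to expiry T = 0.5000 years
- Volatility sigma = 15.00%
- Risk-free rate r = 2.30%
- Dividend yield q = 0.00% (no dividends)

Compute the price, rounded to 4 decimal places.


Answer: Price = 0.7945

Derivation:
d1 = (ln(S/K) + (r - q + 0.5*sigma^2) * T) / (sigma * sqrt(T)) = 0.73269414
d2 = d1 - sigma * sqrt(T) = 0.62662812
exp(-rT) = 0.98856587; exp(-qT) = 1.00000000
P = K * exp(-rT) * N(-d2) - S_0 * exp(-qT) * N(-d1)
N(-d1) = 0.23187250; N(-d2) = 0.26545152
P = 49.4700 * 0.98856587 * 0.26545152 - 52.5600 * 1.00000000 * 0.23187250 = 0.7945


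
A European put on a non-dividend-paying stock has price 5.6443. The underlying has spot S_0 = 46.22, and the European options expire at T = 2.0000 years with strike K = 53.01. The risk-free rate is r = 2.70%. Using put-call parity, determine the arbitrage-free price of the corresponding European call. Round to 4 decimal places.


Put-call parity: C - P = S_0 * exp(-qT) - K * exp(-rT).
S_0 * exp(-qT) = 46.2200 * 1.00000000 = 46.22000000
K * exp(-rT) = 53.0100 * 0.94743211 = 50.22337597
C = P + S*exp(-qT) - K*exp(-rT)
C = 5.6443 + 46.22000000 - 50.22337597 = 1.6409

Answer: Call price = 1.6409


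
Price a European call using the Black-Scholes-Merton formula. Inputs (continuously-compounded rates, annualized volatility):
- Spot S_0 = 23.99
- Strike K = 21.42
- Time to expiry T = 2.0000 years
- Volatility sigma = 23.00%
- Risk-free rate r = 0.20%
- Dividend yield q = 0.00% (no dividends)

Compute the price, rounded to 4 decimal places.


Answer: Price = 4.4420

Derivation:
d1 = (ln(S/K) + (r - q + 0.5*sigma^2) * T) / (sigma * sqrt(T)) = 0.52329595
d2 = d1 - sigma * sqrt(T) = 0.19802683
exp(-rT) = 0.99600799; exp(-qT) = 1.00000000
C = S_0 * exp(-qT) * N(d1) - K * exp(-rT) * N(d2)
N(d1) = 0.69961584; N(d2) = 0.57848796
C = 23.9900 * 1.00000000 * 0.69961584 - 21.4200 * 0.99600799 * 0.57848796 = 4.4420


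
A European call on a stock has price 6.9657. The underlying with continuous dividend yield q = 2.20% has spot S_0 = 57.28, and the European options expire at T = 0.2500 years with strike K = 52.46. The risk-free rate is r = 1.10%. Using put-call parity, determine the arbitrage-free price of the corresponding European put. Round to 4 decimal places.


Answer: Put price = 2.3158

Derivation:
Put-call parity: C - P = S_0 * exp(-qT) - K * exp(-rT).
S_0 * exp(-qT) = 57.2800 * 0.99451510 = 56.96582477
K * exp(-rT) = 52.4600 * 0.99725378 = 52.31593318
P = C - S*exp(-qT) + K*exp(-rT)
P = 6.9657 - 56.96582477 + 52.31593318 = 2.3158


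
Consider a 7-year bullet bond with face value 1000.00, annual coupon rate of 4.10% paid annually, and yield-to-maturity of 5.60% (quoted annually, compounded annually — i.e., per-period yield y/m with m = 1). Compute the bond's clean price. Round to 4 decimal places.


Coupon per period c = face * coupon_rate / m = 41.000000
Periods per year m = 1; per-period yield y/m = 0.056000
Number of cashflows N = 7
Cashflows (t years, CF_t, discount factor 1/(1+y/m)^(m*t), PV):
  t = 1.0000: CF_t = 41.000000, DF = 0.946970, PV = 38.825758
  t = 2.0000: CF_t = 41.000000, DF = 0.896752, PV = 36.766816
  t = 3.0000: CF_t = 41.000000, DF = 0.849197, PV = 34.817060
  t = 4.0000: CF_t = 41.000000, DF = 0.804163, PV = 32.970701
  t = 5.0000: CF_t = 41.000000, DF = 0.761518, PV = 31.222255
  t = 6.0000: CF_t = 41.000000, DF = 0.721135, PV = 29.566529
  t = 7.0000: CF_t = 1041.000000, DF = 0.682893, PV = 710.891468
Price P = sum_t PV_t = 915.060588

Answer: Price = 915.0606


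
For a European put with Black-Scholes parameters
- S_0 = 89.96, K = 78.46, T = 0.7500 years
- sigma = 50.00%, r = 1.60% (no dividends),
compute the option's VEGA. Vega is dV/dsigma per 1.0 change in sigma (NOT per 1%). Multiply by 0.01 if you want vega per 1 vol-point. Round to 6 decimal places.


d1 = 0.5600902358; d2 = 0.1270775339
phi(d1) = 0.3410285539; exp(-qT) = 1.0000000000; exp(-rT) = 0.9880717129
Vega = S * exp(-qT) * phi(d1) * sqrt(T) = 89.9600 * 1.0000000000 * 0.3410285539 * 0.8660254038 = 26.568732

Answer: Vega = 26.568732


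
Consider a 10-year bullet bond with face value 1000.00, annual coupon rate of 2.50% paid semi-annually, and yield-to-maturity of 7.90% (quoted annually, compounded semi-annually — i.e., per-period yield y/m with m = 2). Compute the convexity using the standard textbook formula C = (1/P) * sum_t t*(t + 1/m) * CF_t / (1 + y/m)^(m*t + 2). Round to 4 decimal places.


Coupon per period c = face * coupon_rate / m = 12.500000
Periods per year m = 2; per-period yield y/m = 0.039500
Number of cashflows N = 20
Cashflows (t years, CF_t, discount factor 1/(1+y/m)^(m*t), PV):
  t = 0.5000: CF_t = 12.500000, DF = 0.962001, PV = 12.025012
  t = 1.0000: CF_t = 12.500000, DF = 0.925446, PV = 11.568073
  t = 1.5000: CF_t = 12.500000, DF = 0.890280, PV = 11.128497
  t = 2.0000: CF_t = 12.500000, DF = 0.856450, PV = 10.705625
  t = 2.5000: CF_t = 12.500000, DF = 0.823906, PV = 10.298822
  t = 3.0000: CF_t = 12.500000, DF = 0.792598, PV = 9.907477
  t = 3.5000: CF_t = 12.500000, DF = 0.762480, PV = 9.531002
  t = 4.0000: CF_t = 12.500000, DF = 0.733507, PV = 9.168833
  t = 4.5000: CF_t = 12.500000, DF = 0.705634, PV = 8.820426
  t = 5.0000: CF_t = 12.500000, DF = 0.678821, PV = 8.485258
  t = 5.5000: CF_t = 12.500000, DF = 0.653026, PV = 8.162827
  t = 6.0000: CF_t = 12.500000, DF = 0.628212, PV = 7.852647
  t = 6.5000: CF_t = 12.500000, DF = 0.604340, PV = 7.554254
  t = 7.0000: CF_t = 12.500000, DF = 0.581376, PV = 7.267200
  t = 7.5000: CF_t = 12.500000, DF = 0.559284, PV = 6.991053
  t = 8.0000: CF_t = 12.500000, DF = 0.538032, PV = 6.725400
  t = 8.5000: CF_t = 12.500000, DF = 0.517587, PV = 6.469841
  t = 9.0000: CF_t = 12.500000, DF = 0.497919, PV = 6.223993
  t = 9.5000: CF_t = 12.500000, DF = 0.478999, PV = 5.987488
  t = 10.0000: CF_t = 1012.500000, DF = 0.460798, PV = 466.557482
Price P = sum_t PV_t = 631.431212
Convexity numerator sum_t t*(t + 1/m) * CF_t / (1+y/m)^(m*t + 2):
  t = 0.5000: term = 5.564249
  t = 1.0000: term = 16.058438
  t = 1.5000: term = 30.896465
  t = 2.0000: term = 49.537383
  t = 2.5000: term = 71.482514
  t = 3.0000: term = 96.272747
  t = 3.5000: term = 123.485967
  t = 4.0000: term = 152.734653
  t = 4.5000: term = 183.663603
  t = 5.0000: term = 215.947799
  t = 5.5000: term = 249.290389
  t = 6.0000: term = 283.420793
  t = 6.5000: term = 318.092921
  t = 7.0000: term = 353.083496
  t = 7.5000: term = 388.190472
  t = 8.0000: term = 423.231555
  t = 8.5000: term = 458.042808
  t = 9.0000: term = 492.477342
  t = 9.5000: term = 526.404086
  t = 10.0000: term = 45336.237033
Convexity = (1/P) * sum = 49774.114711 / 631.431212 = 78.827454

Answer: Convexity = 78.8275


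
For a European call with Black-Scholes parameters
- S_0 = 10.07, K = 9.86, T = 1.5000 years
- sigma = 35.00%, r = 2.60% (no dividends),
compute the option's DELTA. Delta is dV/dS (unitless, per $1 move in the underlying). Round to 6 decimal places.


d1 = 0.3544750810; d2 = -0.0741856240
phi(d1) = 0.3746493247; exp(-qT) = 1.0000000000; exp(-rT) = 0.9617507091
N(d1) = 0.6385085621
Delta = exp(-qT) * N(d1) = 1.0000000000 * 0.6385085621 = 0.638509

Answer: Delta = 0.638509


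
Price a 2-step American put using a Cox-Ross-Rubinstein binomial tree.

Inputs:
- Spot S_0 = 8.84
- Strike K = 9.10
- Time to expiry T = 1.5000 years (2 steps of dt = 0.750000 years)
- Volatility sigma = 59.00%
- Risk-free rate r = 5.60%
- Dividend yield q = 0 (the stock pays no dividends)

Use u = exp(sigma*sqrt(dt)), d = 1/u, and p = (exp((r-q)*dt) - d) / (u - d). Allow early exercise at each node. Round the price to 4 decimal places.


dt = T/N = 0.750000
u = exp(sigma*sqrt(dt)) = 1.666882; d = 1/u = 0.599922
p = (exp((r-q)*dt) - d) / (u - d) = 0.415172
Discount per step: exp(-r*dt) = 0.958870
Stock lattice S(k, i) with i counting down-moves:
  k=0: S(0,0) = 8.8400
  k=1: S(1,0) = 14.7352; S(1,1) = 5.3033
  k=2: S(2,0) = 24.5619; S(2,1) = 8.8400; S(2,2) = 3.1816
Terminal payoffs V(N, i) = max(K - S_T, 0):
  V(2,0) = 0.000000; V(2,1) = 0.260000; V(2,2) = 5.918423
Backward induction: V(k, i) = exp(-r*dt) * [p * V(k+1, i) + (1-p) * V(k+1, i+1)]; then take max(V_cont, immediate exercise) for American.
  V(1,0) = exp(-r*dt) * [p*0.000000 + (1-p)*0.260000] = 0.145801; exercise = 0.000000; V(1,0) = max -> 0.145801
  V(1,1) = exp(-r*dt) * [p*0.260000 + (1-p)*5.918423] = 3.422401; exercise = 3.796686; V(1,1) = max -> 3.796686
  V(0,0) = exp(-r*dt) * [p*0.145801 + (1-p)*3.796686] = 2.187125; exercise = 0.260000; V(0,0) = max -> 2.187125

Answer: Price = V(0,0) = 2.1871


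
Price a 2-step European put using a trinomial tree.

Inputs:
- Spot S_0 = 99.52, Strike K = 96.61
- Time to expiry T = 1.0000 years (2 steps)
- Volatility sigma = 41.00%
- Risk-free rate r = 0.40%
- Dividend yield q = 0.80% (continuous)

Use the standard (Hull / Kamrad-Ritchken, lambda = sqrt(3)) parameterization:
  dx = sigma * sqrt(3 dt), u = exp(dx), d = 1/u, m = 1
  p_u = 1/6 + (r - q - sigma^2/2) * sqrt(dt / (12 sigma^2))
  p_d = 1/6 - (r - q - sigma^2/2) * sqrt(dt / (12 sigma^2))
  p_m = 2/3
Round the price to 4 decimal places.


dt = T/N = 0.500000; dx = sigma*sqrt(3*dt) = 0.502145
u = exp(dx) = 1.652262; d = 1/u = 0.605231
p_u = 0.122830, p_m = 0.666667, p_d = 0.210504
Discount per step: exp(-r*dt) = 0.998002
Stock lattice S(k, j) with j the centered position index:
  k=0: S(0,+0) = 99.5200
  k=1: S(1,-1) = 60.2326; S(1,+0) = 99.5200; S(1,+1) = 164.4331
  k=2: S(2,-2) = 36.4546; S(2,-1) = 60.2326; S(2,+0) = 99.5200; S(2,+1) = 164.4331; S(2,+2) = 271.6867
Terminal payoffs V(N, j) = max(K - S_T, 0):
  V(2,-2) = 60.155393; V(2,-1) = 36.377430; V(2,+0) = 0.000000; V(2,+1) = 0.000000; V(2,+2) = 0.000000
Backward induction: V(k, j) = exp(-r*dt) * [p_u * V(k+1, j+1) + p_m * V(k+1, j) + p_d * V(k+1, j-1)]
  V(1,-1) = exp(-r*dt) * [p_u*0.000000 + p_m*36.377430 + p_d*60.155393] = 36.840790
  V(1,+0) = exp(-r*dt) * [p_u*0.000000 + p_m*0.000000 + p_d*36.377430] = 7.642279
  V(1,+1) = exp(-r*dt) * [p_u*0.000000 + p_m*0.000000 + p_d*0.000000] = 0.000000
  V(0,+0) = exp(-r*dt) * [p_u*0.000000 + p_m*7.642279 + p_d*36.840790] = 12.824296

Answer: Price = V(0,0) = 12.8243


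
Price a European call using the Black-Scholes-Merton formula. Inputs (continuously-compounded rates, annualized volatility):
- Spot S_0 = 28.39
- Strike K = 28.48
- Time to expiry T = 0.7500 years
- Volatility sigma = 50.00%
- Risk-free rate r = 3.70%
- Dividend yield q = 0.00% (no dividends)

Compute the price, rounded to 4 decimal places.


d1 = (ln(S/K) + (r - q + 0.5*sigma^2) * T) / (sigma * sqrt(T)) = 0.27328271
d2 = d1 - sigma * sqrt(T) = -0.15972999
exp(-rT) = 0.97263149; exp(-qT) = 1.00000000
C = S_0 * exp(-qT) * N(d1) - K * exp(-rT) * N(d2)
N(d1) = 0.60768205; N(d2) = 0.43654689
C = 28.3900 * 1.00000000 * 0.60768205 - 28.4800 * 0.97263149 * 0.43654689 = 5.1595

Answer: Price = 5.1595


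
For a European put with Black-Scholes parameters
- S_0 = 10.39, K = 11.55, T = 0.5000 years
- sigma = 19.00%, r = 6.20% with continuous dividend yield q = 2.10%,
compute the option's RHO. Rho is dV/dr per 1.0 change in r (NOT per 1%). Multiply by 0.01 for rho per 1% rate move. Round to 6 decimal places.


Answer: Rho = -4.248213

Derivation:
d1 = -0.5680421885; d2 = -0.7023924769
phi(d1) = 0.3395023204; exp(-qT) = 0.9895549326; exp(-rT) = 0.9694755731
N(-d2) = 0.7587827822
Rho = -K*T*exp(-rT)*N(-d2) = -11.5500 * 0.5000 * 0.9694755731 * 0.7587827822 = -4.248213


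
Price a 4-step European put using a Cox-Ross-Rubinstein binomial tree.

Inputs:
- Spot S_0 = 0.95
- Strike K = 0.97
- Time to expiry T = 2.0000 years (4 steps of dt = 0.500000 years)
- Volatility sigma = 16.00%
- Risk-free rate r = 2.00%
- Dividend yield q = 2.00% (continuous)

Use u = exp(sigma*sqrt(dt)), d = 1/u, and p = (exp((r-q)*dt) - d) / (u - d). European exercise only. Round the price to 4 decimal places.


dt = T/N = 0.500000
u = exp(sigma*sqrt(dt)) = 1.119785; d = 1/u = 0.893028
p = (exp((r-q)*dt) - d) / (u - d) = 0.471746
Discount per step: exp(-r*dt) = 0.990050
Stock lattice S(k, i) with i counting down-moves:
  k=0: S(0,0) = 0.9500
  k=1: S(1,0) = 1.0638; S(1,1) = 0.8484
  k=2: S(2,0) = 1.1912; S(2,1) = 0.9500; S(2,2) = 0.7576
  k=3: S(3,0) = 1.3339; S(3,1) = 1.0638; S(3,2) = 0.8484; S(3,3) = 0.6766
  k=4: S(4,0) = 1.4937; S(4,1) = 1.1912; S(4,2) = 0.9500; S(4,3) = 0.7576; S(4,4) = 0.6042
Terminal payoffs V(N, i) = max(K - S_T, 0):
  V(4,0) = 0.000000; V(4,1) = 0.000000; V(4,2) = 0.020000; V(4,3) = 0.212376; V(4,4) = 0.365795
Backward induction: V(k, i) = exp(-r*dt) * [p * V(k+1, i) + (1-p) * V(k+1, i+1)].
  V(3,0) = exp(-r*dt) * [p*0.000000 + (1-p)*0.000000] = 0.000000
  V(3,1) = exp(-r*dt) * [p*0.000000 + (1-p)*0.020000] = 0.010460
  V(3,2) = exp(-r*dt) * [p*0.020000 + (1-p)*0.212376] = 0.120413
  V(3,3) = exp(-r*dt) * [p*0.212376 + (1-p)*0.365795] = 0.290500
  V(2,0) = exp(-r*dt) * [p*0.000000 + (1-p)*0.010460] = 0.005471
  V(2,1) = exp(-r*dt) * [p*0.010460 + (1-p)*0.120413] = 0.067861
  V(2,2) = exp(-r*dt) * [p*0.120413 + (1-p)*0.290500] = 0.208170
  V(1,0) = exp(-r*dt) * [p*0.005471 + (1-p)*0.067861] = 0.038046
  V(1,1) = exp(-r*dt) * [p*0.067861 + (1-p)*0.208170] = 0.140567
  V(0,0) = exp(-r*dt) * [p*0.038046 + (1-p)*0.140567] = 0.091286

Answer: Price = V(0,0) = 0.0913


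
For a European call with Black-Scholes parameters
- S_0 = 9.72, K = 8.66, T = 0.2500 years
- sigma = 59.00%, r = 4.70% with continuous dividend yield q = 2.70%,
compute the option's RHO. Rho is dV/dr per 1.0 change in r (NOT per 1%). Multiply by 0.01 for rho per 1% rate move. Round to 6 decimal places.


d1 = 0.5558759183; d2 = 0.2608759183
phi(d1) = 0.3418314323; exp(-qT) = 0.9932727301; exp(-rT) = 0.9883187617
N(d2) = 0.6029059018
Rho = K*T*exp(-rT)*N(d2) = 8.6600 * 0.2500 * 0.9883187617 * 0.6029059018 = 1.290044

Answer: Rho = 1.290044


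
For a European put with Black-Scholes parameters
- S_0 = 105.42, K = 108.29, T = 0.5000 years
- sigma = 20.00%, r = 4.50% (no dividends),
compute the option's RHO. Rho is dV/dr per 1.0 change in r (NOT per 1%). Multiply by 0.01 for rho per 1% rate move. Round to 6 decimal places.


d1 = 0.0398776955; d2 = -0.1015436607
phi(d1) = 0.3986252014; exp(-qT) = 1.0000000000; exp(-rT) = 0.9777512372
N(-d2) = 0.5404405498
Rho = -K*T*exp(-rT)*N(-d2) = -108.2900 * 0.5000 * 0.9777512372 * 0.5404405498 = -28.611107

Answer: Rho = -28.611107


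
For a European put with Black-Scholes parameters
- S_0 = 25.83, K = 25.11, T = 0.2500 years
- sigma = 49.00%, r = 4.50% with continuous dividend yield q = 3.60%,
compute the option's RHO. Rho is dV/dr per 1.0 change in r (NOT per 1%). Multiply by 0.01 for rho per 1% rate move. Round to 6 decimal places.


Answer: Rho = -3.098503

Derivation:
d1 = 0.2470731997; d2 = 0.0020731997
phi(d1) = 0.3869494881; exp(-qT) = 0.9910403788; exp(-rT) = 0.9888130446
N(-d2) = 0.4991729136
Rho = -K*T*exp(-rT)*N(-d2) = -25.1100 * 0.2500 * 0.9888130446 * 0.4991729136 = -3.098503


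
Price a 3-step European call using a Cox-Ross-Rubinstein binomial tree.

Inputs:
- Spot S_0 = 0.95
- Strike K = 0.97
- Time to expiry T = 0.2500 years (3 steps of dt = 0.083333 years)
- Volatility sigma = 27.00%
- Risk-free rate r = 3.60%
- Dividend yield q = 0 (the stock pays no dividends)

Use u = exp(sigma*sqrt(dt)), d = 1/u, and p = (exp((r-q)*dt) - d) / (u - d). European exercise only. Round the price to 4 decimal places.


Answer: Price = V(0,0) = 0.0497

Derivation:
dt = T/N = 0.083333
u = exp(sigma*sqrt(dt)) = 1.081060; d = 1/u = 0.925018
p = (exp((r-q)*dt) - d) / (u - d) = 0.499779
Discount per step: exp(-r*dt) = 0.997004
Stock lattice S(k, i) with i counting down-moves:
  k=0: S(0,0) = 0.9500
  k=1: S(1,0) = 1.0270; S(1,1) = 0.8788
  k=2: S(2,0) = 1.1103; S(2,1) = 0.9500; S(2,2) = 0.8129
  k=3: S(3,0) = 1.2003; S(3,1) = 1.0270; S(3,2) = 0.8788; S(3,3) = 0.7519
Terminal payoffs V(N, i) = max(S_T - K, 0):
  V(3,0) = 0.230254; V(3,1) = 0.057007; V(3,2) = 0.000000; V(3,3) = 0.000000
Backward induction: V(k, i) = exp(-r*dt) * [p * V(k+1, i) + (1-p) * V(k+1, i+1)].
  V(2,0) = exp(-r*dt) * [p*0.230254 + (1-p)*0.057007] = 0.143162
  V(2,1) = exp(-r*dt) * [p*0.057007 + (1-p)*0.000000] = 0.028406
  V(2,2) = exp(-r*dt) * [p*0.000000 + (1-p)*0.000000] = 0.000000
  V(1,0) = exp(-r*dt) * [p*0.143162 + (1-p)*0.028406] = 0.085502
  V(1,1) = exp(-r*dt) * [p*0.028406 + (1-p)*0.000000] = 0.014154
  V(0,0) = exp(-r*dt) * [p*0.085502 + (1-p)*0.014154] = 0.049663


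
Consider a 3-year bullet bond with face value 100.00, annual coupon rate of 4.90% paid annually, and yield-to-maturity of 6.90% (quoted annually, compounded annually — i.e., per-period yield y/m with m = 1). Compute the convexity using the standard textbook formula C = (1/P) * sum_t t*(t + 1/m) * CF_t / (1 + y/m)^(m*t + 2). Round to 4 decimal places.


Answer: Convexity = 9.8399

Derivation:
Coupon per period c = face * coupon_rate / m = 4.900000
Periods per year m = 1; per-period yield y/m = 0.069000
Number of cashflows N = 3
Cashflows (t years, CF_t, discount factor 1/(1+y/m)^(m*t), PV):
  t = 1.0000: CF_t = 4.900000, DF = 0.935454, PV = 4.583723
  t = 2.0000: CF_t = 4.900000, DF = 0.875074, PV = 4.287861
  t = 3.0000: CF_t = 104.900000, DF = 0.818591, PV = 85.870180
Price P = sum_t PV_t = 94.741764
Convexity numerator sum_t t*(t + 1/m) * CF_t / (1+y/m)^(m*t + 2):
  t = 1.0000: term = 8.022190
  t = 2.0000: term = 22.513163
  t = 3.0000: term = 901.712745
Convexity = (1/P) * sum = 932.248098 / 94.741764 = 9.839885


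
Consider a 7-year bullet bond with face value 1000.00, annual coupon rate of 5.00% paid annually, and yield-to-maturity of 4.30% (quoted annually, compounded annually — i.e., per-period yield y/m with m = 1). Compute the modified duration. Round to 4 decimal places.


Answer: Modified duration = 5.8458

Derivation:
Coupon per period c = face * coupon_rate / m = 50.000000
Periods per year m = 1; per-period yield y/m = 0.043000
Number of cashflows N = 7
Cashflows (t years, CF_t, discount factor 1/(1+y/m)^(m*t), PV):
  t = 1.0000: CF_t = 50.000000, DF = 0.958773, PV = 47.938639
  t = 2.0000: CF_t = 50.000000, DF = 0.919245, PV = 45.962261
  t = 3.0000: CF_t = 50.000000, DF = 0.881347, PV = 44.067365
  t = 4.0000: CF_t = 50.000000, DF = 0.845012, PV = 42.250589
  t = 5.0000: CF_t = 50.000000, DF = 0.810174, PV = 40.508715
  t = 6.0000: CF_t = 50.000000, DF = 0.776773, PV = 38.838653
  t = 7.0000: CF_t = 1050.000000, DF = 0.744749, PV = 781.986292
Price P = sum_t PV_t = 1041.552513
First compute Macaulay numerator sum_t t * PV_t:
  t * PV_t at t = 1.0000: 47.938639
  t * PV_t at t = 2.0000: 91.924523
  t * PV_t at t = 3.0000: 132.202094
  t * PV_t at t = 4.0000: 169.002357
  t * PV_t at t = 5.0000: 202.543573
  t * PV_t at t = 6.0000: 233.031915
  t * PV_t at t = 7.0000: 5473.904044
Macaulay duration D = 6350.547144 / 1041.552513 = 6.097193
Modified duration = D / (1 + y/m) = 6.097193 / (1 + 0.043000) = 5.845823


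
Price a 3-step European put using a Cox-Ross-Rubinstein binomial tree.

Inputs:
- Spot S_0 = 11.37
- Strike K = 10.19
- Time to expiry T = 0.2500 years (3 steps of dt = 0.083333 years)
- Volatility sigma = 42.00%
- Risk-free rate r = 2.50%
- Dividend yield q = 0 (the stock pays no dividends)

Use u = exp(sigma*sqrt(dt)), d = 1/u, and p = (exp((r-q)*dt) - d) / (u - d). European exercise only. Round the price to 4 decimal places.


dt = T/N = 0.083333
u = exp(sigma*sqrt(dt)) = 1.128900; d = 1/u = 0.885818
p = (exp((r-q)*dt) - d) / (u - d) = 0.478306
Discount per step: exp(-r*dt) = 0.997919
Stock lattice S(k, i) with i counting down-moves:
  k=0: S(0,0) = 11.3700
  k=1: S(1,0) = 12.8356; S(1,1) = 10.0718
  k=2: S(2,0) = 14.4901; S(2,1) = 11.3700; S(2,2) = 8.9217
  k=3: S(3,0) = 16.3579; S(3,1) = 12.8356; S(3,2) = 10.0718; S(3,3) = 7.9030
Terminal payoffs V(N, i) = max(K - S_T, 0):
  V(3,0) = 0.000000; V(3,1) = 0.000000; V(3,2) = 0.118247; V(3,3) = 2.286959
Backward induction: V(k, i) = exp(-r*dt) * [p * V(k+1, i) + (1-p) * V(k+1, i+1)].
  V(2,0) = exp(-r*dt) * [p*0.000000 + (1-p)*0.000000] = 0.000000
  V(2,1) = exp(-r*dt) * [p*0.000000 + (1-p)*0.118247] = 0.061561
  V(2,2) = exp(-r*dt) * [p*0.118247 + (1-p)*2.286959] = 1.247051
  V(1,0) = exp(-r*dt) * [p*0.000000 + (1-p)*0.061561] = 0.032049
  V(1,1) = exp(-r*dt) * [p*0.061561 + (1-p)*1.247051] = 0.678609
  V(0,0) = exp(-r*dt) * [p*0.032049 + (1-p)*0.678609] = 0.368587

Answer: Price = V(0,0) = 0.3686


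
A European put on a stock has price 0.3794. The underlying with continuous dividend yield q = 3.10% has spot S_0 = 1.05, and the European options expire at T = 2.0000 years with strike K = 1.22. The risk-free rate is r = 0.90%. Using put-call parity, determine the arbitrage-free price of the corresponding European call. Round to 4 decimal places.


Put-call parity: C - P = S_0 * exp(-qT) - K * exp(-rT).
S_0 * exp(-qT) = 1.0500 * 0.93988289 = 0.98687703
K * exp(-rT) = 1.2200 * 0.98216103 = 1.19823646
C = P + S*exp(-qT) - K*exp(-rT)
C = 0.3794 + 0.98687703 - 1.19823646 = 0.1680

Answer: Call price = 0.1680


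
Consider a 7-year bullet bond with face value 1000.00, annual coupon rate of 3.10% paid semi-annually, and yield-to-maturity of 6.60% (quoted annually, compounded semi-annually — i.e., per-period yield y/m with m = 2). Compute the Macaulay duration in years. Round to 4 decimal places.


Answer: Macaulay duration = 6.2525 years

Derivation:
Coupon per period c = face * coupon_rate / m = 15.500000
Periods per year m = 2; per-period yield y/m = 0.033000
Number of cashflows N = 14
Cashflows (t years, CF_t, discount factor 1/(1+y/m)^(m*t), PV):
  t = 0.5000: CF_t = 15.500000, DF = 0.968054, PV = 15.004840
  t = 1.0000: CF_t = 15.500000, DF = 0.937129, PV = 14.525499
  t = 1.5000: CF_t = 15.500000, DF = 0.907192, PV = 14.061470
  t = 2.0000: CF_t = 15.500000, DF = 0.878211, PV = 13.612266
  t = 2.5000: CF_t = 15.500000, DF = 0.850156, PV = 13.177411
  t = 3.0000: CF_t = 15.500000, DF = 0.822997, PV = 12.756448
  t = 3.5000: CF_t = 15.500000, DF = 0.796705, PV = 12.348933
  t = 4.0000: CF_t = 15.500000, DF = 0.771254, PV = 11.954437
  t = 4.5000: CF_t = 15.500000, DF = 0.746616, PV = 11.572543
  t = 5.0000: CF_t = 15.500000, DF = 0.722764, PV = 11.202849
  t = 5.5000: CF_t = 15.500000, DF = 0.699675, PV = 10.844965
  t = 6.0000: CF_t = 15.500000, DF = 0.677323, PV = 10.498514
  t = 6.5000: CF_t = 15.500000, DF = 0.655686, PV = 10.163131
  t = 7.0000: CF_t = 1015.500000, DF = 0.634739, PV = 644.577923
Price P = sum_t PV_t = 806.301229
Macaulay numerator sum_t t * PV_t:
  t * PV_t at t = 0.5000: 7.502420
  t * PV_t at t = 1.0000: 14.525499
  t * PV_t at t = 1.5000: 21.092205
  t * PV_t at t = 2.0000: 27.224531
  t * PV_t at t = 2.5000: 32.943527
  t * PV_t at t = 3.0000: 38.269345
  t * PV_t at t = 3.5000: 43.221267
  t * PV_t at t = 4.0000: 47.817748
  t * PV_t at t = 4.5000: 52.076444
  t * PV_t at t = 5.0000: 56.014245
  t * PV_t at t = 5.5000: 59.647308
  t * PV_t at t = 6.0000: 62.991085
  t * PV_t at t = 6.5000: 66.060351
  t * PV_t at t = 7.0000: 4512.045459
Macaulay duration D = (sum_t t * PV_t) / P = 5041.431434 / 806.301229 = 6.252541


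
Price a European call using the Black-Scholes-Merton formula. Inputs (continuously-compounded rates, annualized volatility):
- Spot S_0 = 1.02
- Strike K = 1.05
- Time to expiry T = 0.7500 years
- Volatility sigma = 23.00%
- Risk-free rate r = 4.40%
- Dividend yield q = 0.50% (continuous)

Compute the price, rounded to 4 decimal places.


d1 = (ln(S/K) + (r - q + 0.5*sigma^2) * T) / (sigma * sqrt(T)) = 0.10091060
d2 = d1 - sigma * sqrt(T) = -0.09827524
exp(-rT) = 0.96753856; exp(-qT) = 0.99625702
C = S_0 * exp(-qT) * N(d1) - K * exp(-rT) * N(d2)
N(d1) = 0.54018929; N(d2) = 0.46085687
C = 1.0200 * 0.99625702 * 0.54018929 - 1.0500 * 0.96753856 * 0.46085687 = 0.0807

Answer: Price = 0.0807
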